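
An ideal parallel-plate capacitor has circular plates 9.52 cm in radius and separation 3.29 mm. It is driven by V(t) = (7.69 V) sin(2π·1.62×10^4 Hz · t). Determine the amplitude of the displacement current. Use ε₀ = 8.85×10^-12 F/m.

6.00×10^-5 A

The displacement current equals the conduction current C dV/dt, which peaks at C V₀ ω.
With C = ε₀A/d = (8.85×10^-12)(0.02847)/(3.29×10^-3) = 7.658×10^-11 F and ω = 2πf = 1.018×10^5 rad/s, I_d,max = (7.658×10^-11)(7.69)(1.018×10^5) = 6.00×10^-5 A.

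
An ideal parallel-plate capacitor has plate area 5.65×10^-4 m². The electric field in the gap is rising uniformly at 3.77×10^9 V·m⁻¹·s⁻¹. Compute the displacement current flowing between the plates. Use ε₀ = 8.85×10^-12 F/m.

1.89×10^-5 A

With a uniform field, Φ_E = EA, so I_d = ε₀ A dE/dt = 1.89×10^-5 A.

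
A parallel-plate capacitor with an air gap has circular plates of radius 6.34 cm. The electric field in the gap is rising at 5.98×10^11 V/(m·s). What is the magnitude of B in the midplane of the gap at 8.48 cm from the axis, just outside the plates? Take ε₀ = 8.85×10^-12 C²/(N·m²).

Through the whole plate area (πR² = 0.01263 m²), I_d = ε₀ πR² dE/dt = 0.06684 A.
For r ≥ R the full I_d is enclosed: B = μ₀ I_d/(2πr) = (4π×10^-7)(0.06684)/(2π·0.0848) = 1.58×10^-7 T.

1.58×10^-7 T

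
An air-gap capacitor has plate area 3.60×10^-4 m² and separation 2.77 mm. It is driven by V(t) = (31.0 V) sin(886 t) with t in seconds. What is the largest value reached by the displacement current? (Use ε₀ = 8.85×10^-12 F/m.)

3.16×10^-8 A

(dE/dt)_max = V₀ω/d = 9.916×10^6 V/(m·s); ω = 886 rad/s.
I_d,max = ε₀ A (dE/dt)_max = (8.85×10^-12)(3.60×10^-4)(9.916×10^6) = 3.16×10^-8 A.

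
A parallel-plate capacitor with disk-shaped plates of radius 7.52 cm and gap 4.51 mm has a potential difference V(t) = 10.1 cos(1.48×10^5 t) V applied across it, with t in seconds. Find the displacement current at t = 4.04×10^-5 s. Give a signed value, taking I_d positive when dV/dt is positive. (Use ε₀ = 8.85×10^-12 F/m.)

1.56×10^-5 A

dE/dt = (V₀ω/d)·−sin(ωt) with ωt = 5.9792 rad: (10.1)(1.48×10^5)(0.2993)/(4.51×10^-3) = 9.920×10^7 V/(m·s).
I_d = ε₀ A dE/dt = (8.85×10^-12)(0.01777)(9.920×10^7) = 1.56×10^-5 A.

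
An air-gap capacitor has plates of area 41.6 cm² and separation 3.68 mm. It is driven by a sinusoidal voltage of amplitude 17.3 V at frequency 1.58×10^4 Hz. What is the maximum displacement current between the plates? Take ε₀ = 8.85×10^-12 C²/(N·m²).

The displacement current equals the conduction current C dV/dt, which peaks at C V₀ ω.
With C = ε₀A/d = (8.85×10^-12)(4.16×10^-3)/(3.68×10^-3) = 1.000×10^-11 F and ω = 2πf = 9.927×10^4 rad/s, I_d,max = (1.000×10^-11)(17.3)(9.927×10^4) = 1.72×10^-5 A.

1.72×10^-5 A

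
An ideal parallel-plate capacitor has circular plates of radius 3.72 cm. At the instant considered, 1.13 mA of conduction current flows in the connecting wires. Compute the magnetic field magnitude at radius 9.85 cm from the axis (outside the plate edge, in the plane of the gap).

By continuity the displacement current in the gap matches the conduction current: I_d = 1.13×10^-3 A.
With r > R the enclosed displacement current is the full I_d; B = μ₀ I_d / (2πr) = 2.29×10^-9 T.

2.29×10^-9 T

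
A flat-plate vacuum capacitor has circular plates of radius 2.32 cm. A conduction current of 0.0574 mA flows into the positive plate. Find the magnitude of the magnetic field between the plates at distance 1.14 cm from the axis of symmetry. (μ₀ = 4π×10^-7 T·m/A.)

No conduction current crosses the gap, so I_d there equals the 5.74×10^-5 A in the leads.
An Ampèrian loop of radius r encloses a fraction (r/R)² of I_d. Then B·2πr = μ₀ I_d (r/R)², giving B = μ₀ I_d r/(2πR²) = 2.43×10^-10 T.

2.43×10^-10 T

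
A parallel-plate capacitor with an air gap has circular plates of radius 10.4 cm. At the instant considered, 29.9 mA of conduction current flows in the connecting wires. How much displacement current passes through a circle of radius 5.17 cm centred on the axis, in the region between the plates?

No conduction current crosses the gap, so I_d there equals the 0.0299 A in the leads.
Through an area πr² the displacement current is I_d·(πr²/πR²) = I_d (r/R)² = 7.39×10^-3 A.

7.39×10^-3 A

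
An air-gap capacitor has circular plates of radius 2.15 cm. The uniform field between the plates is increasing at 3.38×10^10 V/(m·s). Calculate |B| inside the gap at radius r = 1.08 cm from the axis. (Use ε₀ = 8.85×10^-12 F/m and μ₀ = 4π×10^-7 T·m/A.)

2.03×10^-9 T

I_d = ε₀ dΦ_E/dt = ε₀ πR² (dE/dt) = (8.85×10^-12)(1.452×10^-3)(3.38×10^10) = 4.343×10^-4 A through the full plate area.
∮B·dl = μ₀ I_d,enc with I_d,enc = I_d r²/R² = 1.096×10^-4 A; so B = μ₀ I_d,enc/(2πr) = 2.03×10^-9 T.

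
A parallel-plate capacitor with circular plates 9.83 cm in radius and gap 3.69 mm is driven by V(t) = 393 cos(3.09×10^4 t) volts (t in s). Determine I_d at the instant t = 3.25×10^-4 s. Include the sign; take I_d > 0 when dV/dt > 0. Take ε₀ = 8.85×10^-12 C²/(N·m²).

5.12×10^-4 A

dV/dt = (393)(3.09×10^4)·−sin(10.0425) = 7.033×10^6 V/s.
I_d = C dV/dt with C = ε₀A/d = (8.85×10^-12)(0.03036)/(3.69×10^-3) = 7.281×10^-11 F, so I_d = (7.281×10^-11)(7.033×10^6) = 5.12×10^-4 A.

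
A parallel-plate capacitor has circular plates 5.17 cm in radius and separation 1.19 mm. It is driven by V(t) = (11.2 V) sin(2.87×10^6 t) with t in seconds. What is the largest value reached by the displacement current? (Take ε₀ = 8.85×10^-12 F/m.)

(dE/dt)_max = V₀ω/d = 2.701×10^10 V/(m·s); ω = 2.87×10^6 rad/s.
I_d,max = ε₀ A (dE/dt)_max = (8.85×10^-12)(8.397×10^-3)(2.701×10^10) = 2.01×10^-3 A.

2.01×10^-3 A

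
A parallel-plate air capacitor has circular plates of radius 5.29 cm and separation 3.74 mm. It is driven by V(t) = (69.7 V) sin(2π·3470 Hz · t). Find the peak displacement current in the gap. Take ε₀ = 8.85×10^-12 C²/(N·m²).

3.16×10^-5 A

(dE/dt)_max = V₀ω/d = 4.063×10^8 V/(m·s); ω = 2πf = 2.180×10^4 rad/s.
I_d,max = ε₀ A (dE/dt)_max = (8.85×10^-12)(8.791×10^-3)(4.063×10^8) = 3.16×10^-5 A.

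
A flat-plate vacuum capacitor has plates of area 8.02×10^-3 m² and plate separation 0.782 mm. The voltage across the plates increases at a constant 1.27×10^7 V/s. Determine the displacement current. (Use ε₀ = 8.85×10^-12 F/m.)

1.15×10^-3 A

The field between the plates is E = V/d, so dE/dt = (1.27×10^7)/(7.82×10^-4 m) = 1.624×10^10 V/(m·s).
I_d = ε₀ A (dE/dt) = (8.85×10^-12)(8.02×10^-3)(1.624×10^10) = 1.15×10^-3 A.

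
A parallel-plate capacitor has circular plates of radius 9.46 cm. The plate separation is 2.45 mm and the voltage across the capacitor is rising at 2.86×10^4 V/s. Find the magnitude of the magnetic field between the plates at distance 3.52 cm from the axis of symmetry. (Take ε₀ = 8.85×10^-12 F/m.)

2.28×10^-12 T

With E = V/d, dE/dt = 1.167×10^7 V/(m·s) and πR² = 0.02811 m², giving I_d = ε₀ πR² dE/dt = 2.903×10^-6 A.
∮B·dl = μ₀ I_d,enc with I_d,enc = I_d r²/R² = 4.019×10^-7 A; so B = μ₀ I_d,enc/(2πr) = 2.28×10^-12 T.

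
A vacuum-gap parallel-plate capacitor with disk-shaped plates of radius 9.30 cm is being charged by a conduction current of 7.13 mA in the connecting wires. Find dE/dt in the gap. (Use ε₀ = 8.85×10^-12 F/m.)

The displacement current between the plates equals the conduction current, I_d = 7.13 mA.
Since I_d = ε₀ A dE/dt, dE/dt = I_d/(ε₀A) = (7.13×10^-3)/((8.85×10^-12)(0.02717)) = 2.97×10^10 V/(m·s).

2.97×10^10 V/(m·s)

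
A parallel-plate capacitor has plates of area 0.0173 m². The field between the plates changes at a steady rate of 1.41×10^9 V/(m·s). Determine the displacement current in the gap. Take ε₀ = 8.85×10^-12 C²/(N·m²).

I_d = ε₀ A (dE/dt) = (8.85×10^-12)(0.0173 m²)(1.41×10^9) = 2.16×10^-4 A.

2.16×10^-4 A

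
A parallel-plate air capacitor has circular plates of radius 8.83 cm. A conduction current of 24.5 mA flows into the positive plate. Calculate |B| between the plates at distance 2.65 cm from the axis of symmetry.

1.67×10^-8 T

No conduction current crosses the gap, so I_d there equals the 0.0245 A in the leads.
An Ampèrian loop of radius r encloses a fraction (r/R)² of I_d. Then B·2πr = μ₀ I_d (r/R)², giving B = μ₀ I_d r/(2πR²) = 1.67×10^-8 T.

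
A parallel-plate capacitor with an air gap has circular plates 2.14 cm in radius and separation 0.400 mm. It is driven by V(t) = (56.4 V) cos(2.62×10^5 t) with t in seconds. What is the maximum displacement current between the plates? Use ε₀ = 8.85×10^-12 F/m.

The displacement current equals the conduction current C dV/dt, which peaks at C V₀ ω.
With C = ε₀A/d = (8.85×10^-12)(1.439×10^-3)/(4.00×10^-4) = 3.184×10^-11 F and ω = 2.62×10^5 rad/s, I_d,max = (3.184×10^-11)(56.4)(2.62×10^5) = 4.70×10^-4 A.

4.70×10^-4 A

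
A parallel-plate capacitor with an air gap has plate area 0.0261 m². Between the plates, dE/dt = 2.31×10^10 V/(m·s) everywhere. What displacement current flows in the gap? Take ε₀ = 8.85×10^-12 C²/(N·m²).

5.34×10^-3 A

I_d = ε₀ A (dE/dt) = (8.85×10^-12)(0.0261 m²)(2.31×10^10) = 5.34×10^-3 A.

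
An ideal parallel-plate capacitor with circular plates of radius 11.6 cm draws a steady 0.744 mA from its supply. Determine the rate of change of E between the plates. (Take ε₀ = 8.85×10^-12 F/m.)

The displacement current between the plates equals the conduction current, I_d = 0.744 mA.
Inverting I_d = ε₀ A dE/dt gives dE/dt = 7.44×10^-4 / (8.85×10^-12 · 0.04227) = 1.99×10^9 V/(m·s).

1.99×10^9 V/(m·s)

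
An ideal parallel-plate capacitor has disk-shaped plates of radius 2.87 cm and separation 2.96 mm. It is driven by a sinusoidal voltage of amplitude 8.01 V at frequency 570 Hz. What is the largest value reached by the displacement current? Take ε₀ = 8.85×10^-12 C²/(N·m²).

(dE/dt)_max = V₀ω/d = 9.690×10^6 V/(m·s); ω = 2πf = 3581 rad/s.
I_d,max = ε₀ A (dE/dt)_max = (8.85×10^-12)(2.588×10^-3)(9.690×10^6) = 2.22×10^-7 A.

2.22×10^-7 A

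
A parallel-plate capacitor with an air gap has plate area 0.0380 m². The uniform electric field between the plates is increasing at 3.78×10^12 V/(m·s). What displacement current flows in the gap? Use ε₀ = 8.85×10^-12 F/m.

1.27 A

With a uniform field, Φ_E = EA, so I_d = ε₀ A dE/dt = 1.27 A.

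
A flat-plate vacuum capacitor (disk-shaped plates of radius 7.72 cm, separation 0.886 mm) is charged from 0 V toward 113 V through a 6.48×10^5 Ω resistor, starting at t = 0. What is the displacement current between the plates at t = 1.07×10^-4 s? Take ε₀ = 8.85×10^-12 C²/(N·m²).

C = ε₀A/d = (8.85×10^-12)(0.01872)/(8.86×10^-4) = 1.870×10^-10 F, so τ = RC = 1.212×10^-4 s.
The conduction current is I(t) = (V₀/R) e^(−t/τ), and the displacement current between the plates equals it.
t/τ = 0.8828; I_d = (113/6.48×10^5) · e^(−0.8828) = (1.744×10^-4)(0.4136) = 7.21×10^-5 A.

7.21×10^-5 A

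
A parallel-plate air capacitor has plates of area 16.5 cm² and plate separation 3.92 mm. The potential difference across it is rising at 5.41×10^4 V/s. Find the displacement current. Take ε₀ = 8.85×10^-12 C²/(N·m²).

2.02×10^-7 A

E = V/d so dE/dt = (dV/dt)/d = 1.380×10^7 V/(m·s), and I_d = ε₀ A dE/dt = (8.85×10^-12)(1.65×10^-3)(1.380×10^7) = 2.02×10^-7 A.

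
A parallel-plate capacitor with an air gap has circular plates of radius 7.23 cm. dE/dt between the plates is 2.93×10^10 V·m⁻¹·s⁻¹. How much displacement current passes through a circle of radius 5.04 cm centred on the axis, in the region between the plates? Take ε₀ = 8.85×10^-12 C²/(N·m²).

I_d = ε₀ dΦ_E/dt = ε₀ πR² (dE/dt) = (8.85×10^-12)(0.01642)(2.93×10^10) = 4.258×10^-3 A through the full plate area.
Through an area πr² the displacement current is I_d·(πr²/πR²) = I_d (r/R)² = 2.07×10^-3 A.

2.07×10^-3 A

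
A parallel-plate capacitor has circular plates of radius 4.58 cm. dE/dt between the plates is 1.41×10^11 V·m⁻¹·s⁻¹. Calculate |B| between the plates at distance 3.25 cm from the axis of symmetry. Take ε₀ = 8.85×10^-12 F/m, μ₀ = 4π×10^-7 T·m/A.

I_d = ε₀ dΦ_E/dt = ε₀ πR² (dE/dt) = (8.85×10^-12)(6.590×10^-3)(1.41×10^11) = 8.223×10^-3 A through the full plate area.
∮B·dl = μ₀ I_d,enc with I_d,enc = I_d r²/R² = 4.141×10^-3 A; so B = μ₀ I_d,enc/(2πr) = 2.55×10^-8 T.

2.55×10^-8 T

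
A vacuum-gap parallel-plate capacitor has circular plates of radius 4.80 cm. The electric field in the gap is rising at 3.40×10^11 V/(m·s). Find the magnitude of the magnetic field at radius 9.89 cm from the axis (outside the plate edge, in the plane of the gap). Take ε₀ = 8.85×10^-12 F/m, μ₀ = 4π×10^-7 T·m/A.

Total displacement current: I_d = ε₀(πR²)(dE/dt) = (8.85×10^-12)(7.238×10^-3)(3.40×10^11) = 0.02178 A.
For r ≥ R the full I_d is enclosed: B = μ₀ I_d/(2πr) = (4π×10^-7)(0.02178)/(2π·0.0989) = 4.40×10^-8 T.

4.40×10^-8 T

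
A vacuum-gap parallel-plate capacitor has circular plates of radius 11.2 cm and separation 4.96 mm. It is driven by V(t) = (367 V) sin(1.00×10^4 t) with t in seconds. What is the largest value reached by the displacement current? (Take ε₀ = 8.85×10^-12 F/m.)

The displacement current equals the conduction current C dV/dt, which peaks at C V₀ ω.
With C = ε₀A/d = (8.85×10^-12)(0.03941)/(4.96×10^-3) = 7.032×10^-11 F and ω = 1.00×10^4 rad/s, I_d,max = (7.032×10^-11)(367)(1.00×10^4) = 2.58×10^-4 A.

2.58×10^-4 A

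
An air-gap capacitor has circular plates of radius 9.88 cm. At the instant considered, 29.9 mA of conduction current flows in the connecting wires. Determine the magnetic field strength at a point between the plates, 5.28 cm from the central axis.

3.23×10^-8 T

Between the plates the displacement current equals the wire current: I_d = 29.9 mA = 0.0299 A.
For r < R the Ampère–Maxwell law gives B(2πr) = μ₀ I_d (r²/R²), so B = μ₀ I_d r/(2πR²) = (4π×10^-7)(0.0299)(0.0528)/(2π·0.0988²) = 3.23×10^-8 T.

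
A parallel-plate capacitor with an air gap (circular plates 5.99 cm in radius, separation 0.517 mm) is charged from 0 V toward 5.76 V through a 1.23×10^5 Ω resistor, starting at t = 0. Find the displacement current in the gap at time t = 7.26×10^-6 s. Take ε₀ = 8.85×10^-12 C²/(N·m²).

C = ε₀A/d = (8.85×10^-12)(0.01127)/(5.17×10^-4) = 1.929×10^-10 F, so τ = RC = 2.373×10^-5 s.
The conduction current is I(t) = (V₀/R) e^(−t/τ), and the displacement current between the plates equals it.
t/τ = 0.3059; I_d = (5.76/1.23×10^5) · e^(−0.3059) = (4.683×10^-5)(0.7365) = 3.45×10^-5 A.

3.45×10^-5 A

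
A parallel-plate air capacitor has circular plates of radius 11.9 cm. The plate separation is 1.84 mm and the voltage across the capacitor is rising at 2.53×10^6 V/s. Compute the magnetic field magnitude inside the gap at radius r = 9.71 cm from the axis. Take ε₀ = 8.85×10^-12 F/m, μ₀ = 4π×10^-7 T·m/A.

I_d = C dV/dt with C = ε₀πR²/d = 2.140×10^-10 F, so I_d = (2.140×10^-10)(2.53×10^6) = 5.414×10^-4 A.
For r < R the Ampère–Maxwell law gives B(2πr) = μ₀ I_d (r²/R²), so B = μ₀ I_d r/(2πR²) = (4π×10^-7)(5.414×10^-4)(0.0971)/(2π·0.119²) = 7.42×10^-10 T.

7.42×10^-10 T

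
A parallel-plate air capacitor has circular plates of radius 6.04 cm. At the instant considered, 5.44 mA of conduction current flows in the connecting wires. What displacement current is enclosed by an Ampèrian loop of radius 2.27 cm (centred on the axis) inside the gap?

By continuity the displacement current in the gap matches the conduction current: I_d = 5.44×10^-3 A.
The field is uniform, so I_d,enc = I_d (r/R)² = (5.44×10^-3)(2.27/6.04)² = 7.68×10^-4 A.

7.68×10^-4 A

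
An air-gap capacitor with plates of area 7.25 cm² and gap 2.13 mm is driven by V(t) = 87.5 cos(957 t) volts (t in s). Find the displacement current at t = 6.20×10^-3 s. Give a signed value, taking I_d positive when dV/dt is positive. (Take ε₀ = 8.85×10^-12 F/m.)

C = ε₀A/d = (8.85×10^-12)(7.25×10^-4)/(2.13×10^-3) = 3.012×10^-12 F. dV/dt = V₀ω·−sin(ωt); at ωt = 5.9334 rad this factor is 0.3427.
I_d = C dV/dt = (3.012×10^-12)(87.5)(957)(0.3427) = 8.64×10^-8 A.

8.64×10^-8 A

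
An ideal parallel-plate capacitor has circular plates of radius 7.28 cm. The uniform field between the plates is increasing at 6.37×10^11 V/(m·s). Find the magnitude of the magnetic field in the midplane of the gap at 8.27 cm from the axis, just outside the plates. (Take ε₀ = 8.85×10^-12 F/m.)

2.27×10^-7 T

Through the whole plate area (πR² = 0.01665 m²), I_d = ε₀ πR² dE/dt = 0.09386 A.
Outside the plates the loop encloses all of I_d, so B·2πr = μ₀ I_d and B = 2.27×10^-7 T.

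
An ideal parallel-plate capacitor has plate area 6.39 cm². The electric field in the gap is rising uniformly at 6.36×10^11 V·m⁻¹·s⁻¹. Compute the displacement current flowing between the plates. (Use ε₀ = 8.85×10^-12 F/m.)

I_d = ε₀ A (dE/dt) = (8.85×10^-12)(6.39×10^-4 m²)(6.36×10^11) = 3.60×10^-3 A.

3.60×10^-3 A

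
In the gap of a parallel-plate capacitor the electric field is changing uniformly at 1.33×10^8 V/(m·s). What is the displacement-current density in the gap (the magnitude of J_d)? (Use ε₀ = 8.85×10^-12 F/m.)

The displacement-current density is ε₀ ∂E/∂t = (8.85×10^-12)(1.33×10^8) = 1.18×10^-3 A/m².

1.18×10^-3 A/m²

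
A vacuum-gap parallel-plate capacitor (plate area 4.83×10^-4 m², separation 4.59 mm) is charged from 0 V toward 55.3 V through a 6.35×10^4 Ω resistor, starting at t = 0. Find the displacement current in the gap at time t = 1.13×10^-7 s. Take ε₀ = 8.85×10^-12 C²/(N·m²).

1.29×10^-4 A

With C = ε₀A/d = (8.85×10^-12)(4.83×10^-4)/(4.59×10^-3) = 9.313×10^-13 F, the time constant is τ = RC = 5.914×10^-8 s, so t/τ = 1.911 and e^(−t/τ) = 0.1479.
I_d = I_cond = (V₀/R) e^(−t/τ) = (8.709×10^-4)(0.1479) = 1.29×10^-4 A.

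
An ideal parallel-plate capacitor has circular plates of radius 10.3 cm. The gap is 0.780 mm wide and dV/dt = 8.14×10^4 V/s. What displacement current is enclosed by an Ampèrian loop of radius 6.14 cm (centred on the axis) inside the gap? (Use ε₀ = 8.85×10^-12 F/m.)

1.09×10^-5 A

dE/dt = (dV/dt)/d = 1.044×10^8 V/(m·s); I_d = ε₀(πR²)(dE/dt) = (8.85×10^-12)(0.03333)(1.044×10^8) = 3.079×10^-5 A.
Since J_d is uniform, the enclosed fraction is (r/R)² = 0.3554, giving I_d,enc = 1.09×10^-5 A.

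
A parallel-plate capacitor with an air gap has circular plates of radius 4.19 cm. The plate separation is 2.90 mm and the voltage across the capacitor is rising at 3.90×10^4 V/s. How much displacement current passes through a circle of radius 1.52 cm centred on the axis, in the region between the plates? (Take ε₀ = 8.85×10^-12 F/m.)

8.64×10^-8 A

I_d = C dV/dt with C = ε₀πR²/d = 1.683×10^-11 F, so I_d = (1.683×10^-11)(3.90×10^4) = 6.564×10^-7 A.
Since J_d is uniform, the enclosed fraction is (r/R)² = 0.1316, giving I_d,enc = 8.64×10^-8 A.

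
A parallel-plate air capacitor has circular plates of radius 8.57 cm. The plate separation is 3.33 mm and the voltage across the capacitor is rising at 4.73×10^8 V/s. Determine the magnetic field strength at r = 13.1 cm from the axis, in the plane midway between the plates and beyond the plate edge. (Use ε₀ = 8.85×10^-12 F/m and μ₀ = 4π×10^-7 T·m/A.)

4.43×10^-8 T

With E = V/d, dE/dt = 1.420×10^11 V/(m·s) and πR² = 0.02307 m², giving I_d = ε₀ πR² dE/dt = 0.02899 A.
Outside the plates the loop encloses all of I_d, so B·2πr = μ₀ I_d and B = 4.43×10^-8 T.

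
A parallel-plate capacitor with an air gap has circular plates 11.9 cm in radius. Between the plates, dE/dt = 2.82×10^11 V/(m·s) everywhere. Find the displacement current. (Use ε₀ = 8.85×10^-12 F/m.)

I_d = ε₀ A (dE/dt) = (8.85×10^-12)(0.04449 m²)(2.82×10^11) = 0.111 A.

0.111 A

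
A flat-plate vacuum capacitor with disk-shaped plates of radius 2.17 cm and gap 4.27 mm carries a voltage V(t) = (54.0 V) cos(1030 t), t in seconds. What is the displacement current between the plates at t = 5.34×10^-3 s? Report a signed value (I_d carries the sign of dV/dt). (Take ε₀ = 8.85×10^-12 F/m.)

1.20×10^-7 A

C = ε₀A/d = (8.85×10^-12)(1.479×10^-3)/(4.27×10^-3) = 3.065×10^-12 F. dV/dt = V₀ω·−sin(ωt); at ωt = 5.5002 rad this factor is 0.7054.
I_d = C dV/dt = (3.065×10^-12)(54.0)(1030)(0.7054) = 1.20×10^-7 A.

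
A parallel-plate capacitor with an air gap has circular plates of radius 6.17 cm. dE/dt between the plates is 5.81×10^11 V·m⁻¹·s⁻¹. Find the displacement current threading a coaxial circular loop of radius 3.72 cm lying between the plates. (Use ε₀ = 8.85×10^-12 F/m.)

0.0224 A

I_d = ε₀ dΦ_E/dt = ε₀ πR² (dE/dt) = (8.85×10^-12)(0.01196)(5.81×10^11) = 0.06150 A through the full plate area.
Since J_d is uniform, the enclosed fraction is (r/R)² = 0.3635, giving I_d,enc = 0.0224 A.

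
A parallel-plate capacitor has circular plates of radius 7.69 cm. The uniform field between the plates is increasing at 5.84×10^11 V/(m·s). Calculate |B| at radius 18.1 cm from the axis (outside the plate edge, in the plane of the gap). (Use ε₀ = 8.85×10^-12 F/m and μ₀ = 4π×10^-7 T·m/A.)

1.06×10^-7 T

I_d = ε₀ dΦ_E/dt = ε₀ πR² (dE/dt) = (8.85×10^-12)(0.01858)(5.84×10^11) = 0.09603 A through the full plate area.
Outside the plates the loop encloses all of I_d, so B·2πr = μ₀ I_d and B = 1.06×10^-7 T.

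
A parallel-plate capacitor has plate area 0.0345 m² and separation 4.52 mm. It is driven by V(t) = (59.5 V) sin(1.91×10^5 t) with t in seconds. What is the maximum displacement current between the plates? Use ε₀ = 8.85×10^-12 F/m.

7.68×10^-4 A

The displacement current equals the conduction current C dV/dt, which peaks at C V₀ ω.
With C = ε₀A/d = (8.85×10^-12)(0.0345)/(4.52×10^-3) = 6.755×10^-11 F and ω = 1.91×10^5 rad/s, I_d,max = (6.755×10^-11)(59.5)(1.91×10^5) = 7.68×10^-4 A.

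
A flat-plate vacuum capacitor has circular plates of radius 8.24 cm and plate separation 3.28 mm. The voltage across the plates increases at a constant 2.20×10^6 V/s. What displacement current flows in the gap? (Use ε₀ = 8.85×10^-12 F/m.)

1.27×10^-4 A

E = V/d so dE/dt = (dV/dt)/d = 6.707×10^8 V/(m·s), and I_d = ε₀ A dE/dt = (8.85×10^-12)(0.02133)(6.707×10^8) = 1.27×10^-4 A.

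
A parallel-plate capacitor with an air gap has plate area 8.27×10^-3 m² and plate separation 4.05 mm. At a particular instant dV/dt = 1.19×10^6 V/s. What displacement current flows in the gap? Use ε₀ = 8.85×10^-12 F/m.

The displacement current equals the charging current C dV/dt. With C = ε₀A/d = (8.85×10^-12)(8.27×10^-3)/(4.05×10^-3) = 1.807×10^-11 F, I_d = (1.807×10^-11)(1.19×10^6) = 2.15×10^-5 A.

2.15×10^-5 A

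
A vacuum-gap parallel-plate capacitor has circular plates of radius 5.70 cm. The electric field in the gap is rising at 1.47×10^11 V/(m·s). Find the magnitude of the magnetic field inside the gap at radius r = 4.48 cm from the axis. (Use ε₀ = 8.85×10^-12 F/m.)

I_d = ε₀ dΦ_E/dt = ε₀ πR² (dE/dt) = (8.85×10^-12)(0.01021)(1.47×10^11) = 0.01328 A through the full plate area.
An Ampèrian loop of radius r encloses a fraction (r/R)² of I_d. Then B·2πr = μ₀ I_d (r/R)², giving B = μ₀ I_d r/(2πR²) = 3.66×10^-8 T.

3.66×10^-8 T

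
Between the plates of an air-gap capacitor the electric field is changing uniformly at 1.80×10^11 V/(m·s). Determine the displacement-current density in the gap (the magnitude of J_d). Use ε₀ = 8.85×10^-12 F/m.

1.59 A/m²

The displacement-current density is ε₀ ∂E/∂t = (8.85×10^-12)(1.80×10^11) = 1.59 A/m².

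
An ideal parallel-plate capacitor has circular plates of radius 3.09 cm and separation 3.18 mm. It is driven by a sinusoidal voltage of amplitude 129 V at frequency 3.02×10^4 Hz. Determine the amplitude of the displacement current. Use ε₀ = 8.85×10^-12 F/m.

The displacement current equals the conduction current C dV/dt, which peaks at C V₀ ω.
With C = ε₀A/d = (8.85×10^-12)(3.000×10^-3)/(3.18×10^-3) = 8.349×10^-12 F and ω = 2πf = 1.898×10^5 rad/s, I_d,max = (8.349×10^-12)(129)(1.898×10^5) = 2.04×10^-4 A.

2.04×10^-4 A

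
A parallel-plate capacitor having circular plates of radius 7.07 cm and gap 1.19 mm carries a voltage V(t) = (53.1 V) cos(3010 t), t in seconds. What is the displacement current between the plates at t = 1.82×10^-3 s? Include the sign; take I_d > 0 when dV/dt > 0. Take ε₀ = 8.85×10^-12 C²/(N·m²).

C = ε₀A/d = (8.85×10^-12)(0.01570)/(1.19×10^-3) = 1.168×10^-10 F. dV/dt = V₀ω·−sin(ωt); at ωt = 5.4782 rad this factor is 0.7208.
I_d = C dV/dt = (1.168×10^-10)(53.1)(3010)(0.7208) = 1.35×10^-5 A.

1.35×10^-5 A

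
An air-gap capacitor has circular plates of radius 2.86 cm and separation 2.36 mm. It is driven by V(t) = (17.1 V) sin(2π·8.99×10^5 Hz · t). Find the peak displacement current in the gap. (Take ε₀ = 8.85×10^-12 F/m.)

C = ε₀A/d = (8.85×10^-12)(2.570×10^-3)/(2.36×10^-3) = 9.638×10^-12 F; ω = 2πf = 5.649×10^6 rad/s.
I_d = C dV/dt, so |I_d|_max = C V₀ ω = (9.638×10^-12)(17.1)(5.649×10^6) = 9.31×10^-4 A.

9.31×10^-4 A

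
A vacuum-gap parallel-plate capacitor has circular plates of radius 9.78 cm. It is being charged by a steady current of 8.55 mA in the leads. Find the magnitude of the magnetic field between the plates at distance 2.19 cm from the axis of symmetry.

3.92×10^-9 T

By continuity the displacement current in the gap matches the conduction current: I_d = 8.55×10^-3 A.
For r < R the Ampère–Maxwell law gives B(2πr) = μ₀ I_d (r²/R²), so B = μ₀ I_d r/(2πR²) = (4π×10^-7)(8.55×10^-3)(0.0219)/(2π·0.0978²) = 3.92×10^-9 T.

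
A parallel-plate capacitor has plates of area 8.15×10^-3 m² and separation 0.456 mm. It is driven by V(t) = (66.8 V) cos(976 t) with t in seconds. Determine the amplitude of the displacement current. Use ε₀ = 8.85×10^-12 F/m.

1.03×10^-5 A

The displacement current equals the conduction current C dV/dt, which peaks at C V₀ ω.
With C = ε₀A/d = (8.85×10^-12)(8.15×10^-3)/(4.56×10^-4) = 1.582×10^-10 F and ω = 976 rad/s, I_d,max = (1.582×10^-10)(66.8)(976) = 1.03×10^-5 A.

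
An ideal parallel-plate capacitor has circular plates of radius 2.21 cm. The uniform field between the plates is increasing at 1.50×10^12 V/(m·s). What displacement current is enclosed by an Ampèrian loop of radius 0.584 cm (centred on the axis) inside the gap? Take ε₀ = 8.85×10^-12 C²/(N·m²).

1.42×10^-3 A

Total displacement current: I_d = ε₀(πR²)(dE/dt) = (8.85×10^-12)(1.534×10^-3)(1.50×10^12) = 0.02036 A.
Since J_d is uniform, the enclosed fraction is (r/R)² = 0.06983, giving I_d,enc = 1.42×10^-3 A.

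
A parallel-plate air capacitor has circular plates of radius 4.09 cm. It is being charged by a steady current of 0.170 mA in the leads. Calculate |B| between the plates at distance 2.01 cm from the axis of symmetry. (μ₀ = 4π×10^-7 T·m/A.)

4.09×10^-10 T

By continuity the displacement current in the gap matches the conduction current: I_d = 1.70×10^-4 A.
An Ampèrian loop of radius r encloses a fraction (r/R)² of I_d. Then B·2πr = μ₀ I_d (r/R)², giving B = μ₀ I_d r/(2πR²) = 4.09×10^-10 T.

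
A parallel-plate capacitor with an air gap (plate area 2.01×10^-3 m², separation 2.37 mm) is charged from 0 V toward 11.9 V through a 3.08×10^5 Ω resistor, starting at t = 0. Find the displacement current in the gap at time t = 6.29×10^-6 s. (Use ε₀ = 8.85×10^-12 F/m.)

With C = ε₀A/d = (8.85×10^-12)(2.01×10^-3)/(2.37×10^-3) = 7.506×10^-12 F, the time constant is τ = RC = 2.312×10^-6 s, so t/τ = 2.721 and e^(−t/τ) = 0.06581.
I_d = I_cond = (V₀/R) e^(−t/τ) = (3.864×10^-5)(0.06581) = 2.54×10^-6 A.

2.54×10^-6 A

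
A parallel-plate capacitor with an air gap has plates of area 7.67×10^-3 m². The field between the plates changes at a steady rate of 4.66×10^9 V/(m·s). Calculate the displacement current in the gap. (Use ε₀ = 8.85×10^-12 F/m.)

The displacement current is ε₀ times dΦ_E/dt = ε₀ A dE/dt = (8.85×10^-12)(7.67×10^-3)(4.66×10^9) = 3.16×10^-4 A.

3.16×10^-4 A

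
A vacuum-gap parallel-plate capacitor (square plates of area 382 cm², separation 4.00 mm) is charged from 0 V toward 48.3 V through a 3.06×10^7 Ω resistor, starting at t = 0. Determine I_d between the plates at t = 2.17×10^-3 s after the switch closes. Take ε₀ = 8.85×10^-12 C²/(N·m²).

6.82×10^-7 A

With C = ε₀A/d = (8.85×10^-12)(0.0382)/(4.00×10^-3) = 8.452×10^-11 F, the time constant is τ = RC = 2.586×10^-3 s, so t/τ = 0.8391 and e^(−t/τ) = 0.4321.
I_d = I_cond = (V₀/R) e^(−t/τ) = (1.578×10^-6)(0.4321) = 6.82×10^-7 A.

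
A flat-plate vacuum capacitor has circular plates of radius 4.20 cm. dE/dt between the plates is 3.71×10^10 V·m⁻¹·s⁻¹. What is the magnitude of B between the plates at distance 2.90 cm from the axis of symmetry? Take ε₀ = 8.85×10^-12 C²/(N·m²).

Total displacement current: I_d = ε₀(πR²)(dE/dt) = (8.85×10^-12)(5.542×10^-3)(3.71×10^10) = 1.820×10^-3 A.
For r < R the Ampère–Maxwell law gives B(2πr) = μ₀ I_d (r²/R²), so B = μ₀ I_d r/(2πR²) = (4π×10^-7)(1.820×10^-3)(0.0290)/(2π·0.0420²) = 5.98×10^-9 T.

5.98×10^-9 T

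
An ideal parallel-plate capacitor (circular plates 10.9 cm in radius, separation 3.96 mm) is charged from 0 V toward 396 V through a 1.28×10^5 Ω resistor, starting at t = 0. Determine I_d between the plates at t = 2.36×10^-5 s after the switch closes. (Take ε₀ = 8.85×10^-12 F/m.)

C = ε₀A/d = (8.85×10^-12)(0.03733)/(3.96×10^-3) = 8.343×10^-11 F, so τ = RC = 1.068×10^-5 s.
The conduction current is I(t) = (V₀/R) e^(−t/τ), and the displacement current between the plates equals it.
t/τ = 2.210; I_d = (396/1.28×10^5) · e^(−2.210) = (3.094×10^-3)(0.1097) = 3.39×10^-4 A.

3.39×10^-4 A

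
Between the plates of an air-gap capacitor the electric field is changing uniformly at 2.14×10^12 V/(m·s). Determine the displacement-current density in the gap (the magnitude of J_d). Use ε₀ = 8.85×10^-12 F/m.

J_d = ε₀ ∂E/∂t, so J_d = 18.9 A/m².

18.9 A/m²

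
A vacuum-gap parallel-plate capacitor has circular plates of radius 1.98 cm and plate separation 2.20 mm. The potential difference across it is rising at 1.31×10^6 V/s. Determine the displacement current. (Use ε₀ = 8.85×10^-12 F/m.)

C = ε₀A/d = (8.85×10^-12)(1.232×10^-3)/(2.20×10^-3) = 4.956×10^-12 F.
I_d = C dV/dt = (4.956×10^-12)(1.31×10^6) = 6.49×10^-6 A.

6.49×10^-6 A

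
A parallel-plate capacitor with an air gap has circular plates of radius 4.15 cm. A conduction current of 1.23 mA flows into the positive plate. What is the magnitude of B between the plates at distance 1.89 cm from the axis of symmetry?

2.70×10^-9 T

Between the plates the displacement current equals the wire current: I_d = 1.23 mA = 1.23×10^-3 A.
An Ampèrian loop of radius r encloses a fraction (r/R)² of I_d. Then B·2πr = μ₀ I_d (r/R)², giving B = μ₀ I_d r/(2πR²) = 2.70×10^-9 T.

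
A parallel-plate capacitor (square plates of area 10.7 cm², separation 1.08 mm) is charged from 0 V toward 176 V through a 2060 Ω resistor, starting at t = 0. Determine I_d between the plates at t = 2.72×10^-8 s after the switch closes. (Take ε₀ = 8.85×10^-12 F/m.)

With C = ε₀A/d = (8.85×10^-12)(1.07×10^-3)/(1.08×10^-3) = 8.768×10^-12 F, the time constant is τ = RC = 1.806×10^-8 s, so t/τ = 1.506 and e^(−t/τ) = 0.2218.
I_d = I_cond = (V₀/R) e^(−t/τ) = (0.08544)(0.2218) = 0.0190 A.

0.0190 A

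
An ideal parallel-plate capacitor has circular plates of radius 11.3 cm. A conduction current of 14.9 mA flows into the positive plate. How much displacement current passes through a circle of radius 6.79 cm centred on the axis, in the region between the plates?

5.38×10^-3 A

By continuity the displacement current in the gap matches the conduction current: I_d = 0.0149 A.
The field is uniform, so I_d,enc = I_d (r/R)² = (0.0149)(6.79/11.3)² = 5.38×10^-3 A.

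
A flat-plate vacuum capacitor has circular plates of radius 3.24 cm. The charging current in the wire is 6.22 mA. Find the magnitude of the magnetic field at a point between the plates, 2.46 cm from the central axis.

2.92×10^-8 T

By continuity the displacement current in the gap matches the conduction current: I_d = 6.22×10^-3 A.
∮B·dl = μ₀ I_d,enc with I_d,enc = I_d r²/R² = 3.586×10^-3 A; so B = μ₀ I_d,enc/(2πr) = 2.92×10^-8 T.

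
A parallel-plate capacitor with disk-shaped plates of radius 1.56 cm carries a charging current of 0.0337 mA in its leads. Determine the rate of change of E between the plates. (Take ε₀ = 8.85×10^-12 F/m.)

The displacement current between the plates equals the conduction current, I_d = 0.0337 mA.
Since I_d = ε₀ A dE/dt, dE/dt = I_d/(ε₀A) = (3.37×10^-5)/((8.85×10^-12)(7.645×10^-4)) = 4.98×10^9 V/(m·s).

4.98×10^9 V/(m·s)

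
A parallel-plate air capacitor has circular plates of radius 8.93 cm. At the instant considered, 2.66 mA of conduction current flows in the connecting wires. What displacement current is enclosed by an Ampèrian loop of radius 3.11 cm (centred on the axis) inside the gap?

3.23×10^-4 A

Between the plates the displacement current equals the wire current: I_d = 2.66 mA = 2.66×10^-3 A.
Through an area πr² the displacement current is I_d·(πr²/πR²) = I_d (r/R)² = 3.23×10^-4 A.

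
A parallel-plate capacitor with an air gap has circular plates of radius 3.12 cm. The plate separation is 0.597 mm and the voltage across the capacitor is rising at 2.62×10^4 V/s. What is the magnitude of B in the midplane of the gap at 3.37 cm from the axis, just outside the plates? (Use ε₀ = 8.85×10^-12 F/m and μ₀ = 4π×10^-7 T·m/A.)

7.05×10^-12 T

With E = V/d, dE/dt = 4.389×10^7 V/(m·s) and πR² = 3.058×10^-3 m², giving I_d = ε₀ πR² dE/dt = 1.188×10^-6 A.
For r ≥ R the full I_d is enclosed: B = μ₀ I_d/(2πr) = (4π×10^-7)(1.188×10^-6)/(2π·0.0337) = 7.05×10^-12 T.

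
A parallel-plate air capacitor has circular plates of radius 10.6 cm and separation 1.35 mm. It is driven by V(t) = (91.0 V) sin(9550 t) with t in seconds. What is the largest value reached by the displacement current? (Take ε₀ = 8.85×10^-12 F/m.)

C = ε₀A/d = (8.85×10^-12)(0.03530)/(1.35×10^-3) = 2.314×10^-10 F; ω = 9550 rad/s.
I_d = C dV/dt, so |I_d|_max = C V₀ ω = (2.314×10^-10)(91.0)(9550) = 2.01×10^-4 A.

2.01×10^-4 A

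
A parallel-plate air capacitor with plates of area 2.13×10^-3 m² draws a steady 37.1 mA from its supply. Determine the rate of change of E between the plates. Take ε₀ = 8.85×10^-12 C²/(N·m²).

Charge continuity gives I_d = I = 0.0371 A between the plates.
Since I_d = ε₀ A dE/dt, dE/dt = I_d/(ε₀A) = (0.0371)/((8.85×10^-12)(2.13×10^-3)) = 1.97×10^12 V/(m·s).

1.97×10^12 V/(m·s)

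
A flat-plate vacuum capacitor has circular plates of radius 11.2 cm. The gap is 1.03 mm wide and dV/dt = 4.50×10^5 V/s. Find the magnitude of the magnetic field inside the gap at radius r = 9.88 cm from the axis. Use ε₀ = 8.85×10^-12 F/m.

2.40×10^-10 T

With E = V/d, dE/dt = 4.369×10^8 V/(m·s) and πR² = 0.03941 m², giving I_d = ε₀ πR² dE/dt = 1.524×10^-4 A.
For r < R the Ampère–Maxwell law gives B(2πr) = μ₀ I_d (r²/R²), so B = μ₀ I_d r/(2πR²) = (4π×10^-7)(1.524×10^-4)(0.0988)/(2π·0.112²) = 2.40×10^-10 T.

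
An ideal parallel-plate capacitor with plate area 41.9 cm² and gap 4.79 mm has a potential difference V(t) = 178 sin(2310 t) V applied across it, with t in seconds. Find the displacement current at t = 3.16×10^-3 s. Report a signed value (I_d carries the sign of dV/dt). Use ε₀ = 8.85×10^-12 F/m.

1.68×10^-6 A

C = ε₀A/d = (8.85×10^-12)(4.19×10^-3)/(4.79×10^-3) = 7.741×10^-12 F. dV/dt = V₀ω·cos(ωt); at ωt = 7.2996 rad this factor is 0.5264.
I_d = C dV/dt = (7.741×10^-12)(178)(2310)(0.5264) = 1.68×10^-6 A.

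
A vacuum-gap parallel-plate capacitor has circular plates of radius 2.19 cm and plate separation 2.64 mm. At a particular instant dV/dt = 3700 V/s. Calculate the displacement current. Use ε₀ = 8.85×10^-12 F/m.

The field between the plates is E = V/d, so dE/dt = (3700)/(2.64×10^-3 m) = 1.402×10^6 V/(m·s).
I_d = ε₀ A (dE/dt) = (8.85×10^-12)(1.507×10^-3)(1.402×10^6) = 1.87×10^-8 A.

1.87×10^-8 A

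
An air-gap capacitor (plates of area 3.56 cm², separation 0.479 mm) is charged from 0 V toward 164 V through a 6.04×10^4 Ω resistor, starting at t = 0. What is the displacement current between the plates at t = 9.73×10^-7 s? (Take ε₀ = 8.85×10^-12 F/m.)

2.35×10^-4 A

With C = ε₀A/d = (8.85×10^-12)(3.56×10^-4)/(4.79×10^-4) = 6.577×10^-12 F, the time constant is τ = RC = 3.973×10^-7 s, so t/τ = 2.449 and e^(−t/τ) = 0.08638.
I_d = I_cond = (V₀/R) e^(−t/τ) = (2.715×10^-3)(0.08638) = 2.35×10^-4 A.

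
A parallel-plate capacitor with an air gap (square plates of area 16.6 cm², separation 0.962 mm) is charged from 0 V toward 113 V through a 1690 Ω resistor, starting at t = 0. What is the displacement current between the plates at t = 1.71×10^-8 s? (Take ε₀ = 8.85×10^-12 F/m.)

C = ε₀A/d = (8.85×10^-12)(1.66×10^-3)/(9.62×10^-4) = 1.527×10^-11 F, so τ = RC = 2.581×10^-8 s.
The conduction current is I(t) = (V₀/R) e^(−t/τ), and the displacement current between the plates equals it.
t/τ = 0.6625; I_d = (113/1690) · e^(−0.6625) = (0.06686)(0.5156) = 0.0345 A.

0.0345 A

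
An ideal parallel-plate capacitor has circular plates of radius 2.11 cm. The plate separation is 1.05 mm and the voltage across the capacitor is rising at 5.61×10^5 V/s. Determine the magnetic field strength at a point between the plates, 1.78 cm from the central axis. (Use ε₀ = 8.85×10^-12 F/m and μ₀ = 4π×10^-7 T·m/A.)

I_d = C dV/dt with C = ε₀πR²/d = 1.179×10^-11 F, so I_d = (1.179×10^-11)(5.61×10^5) = 6.614×10^-6 A.
For r < R the Ampère–Maxwell law gives B(2πr) = μ₀ I_d (r²/R²), so B = μ₀ I_d r/(2πR²) = (4π×10^-7)(6.614×10^-6)(0.0178)/(2π·0.0211²) = 5.29×10^-11 T.

5.29×10^-11 T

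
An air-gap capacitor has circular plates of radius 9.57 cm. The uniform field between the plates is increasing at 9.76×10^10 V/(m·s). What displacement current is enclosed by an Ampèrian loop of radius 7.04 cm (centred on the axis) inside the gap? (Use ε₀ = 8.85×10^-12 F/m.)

Total displacement current: I_d = ε₀(πR²)(dE/dt) = (8.85×10^-12)(0.02877)(9.76×10^10) = 0.02485 A.
The field is uniform, so I_d,enc = I_d (r/R)² = (0.02485)(7.04/9.57)² = 0.0134 A.

0.0134 A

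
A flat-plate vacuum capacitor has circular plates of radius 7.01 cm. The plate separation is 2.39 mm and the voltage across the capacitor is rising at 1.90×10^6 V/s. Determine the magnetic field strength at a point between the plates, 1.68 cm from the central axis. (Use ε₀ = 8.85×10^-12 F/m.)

7.43×10^-11 T

With E = V/d, dE/dt = 7.950×10^8 V/(m·s) and πR² = 0.01544 m², giving I_d = ε₀ πR² dE/dt = 1.086×10^-4 A.
An Ampèrian loop of radius r encloses a fraction (r/R)² of I_d. Then B·2πr = μ₀ I_d (r/R)², giving B = μ₀ I_d r/(2πR²) = 7.43×10^-11 T.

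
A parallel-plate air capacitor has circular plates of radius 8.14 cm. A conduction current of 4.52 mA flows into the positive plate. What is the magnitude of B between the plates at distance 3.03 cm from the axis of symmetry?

4.13×10^-9 T

No conduction current crosses the gap, so I_d there equals the 4.52×10^-3 A in the leads.
An Ampèrian loop of radius r encloses a fraction (r/R)² of I_d. Then B·2πr = μ₀ I_d (r/R)², giving B = μ₀ I_d r/(2πR²) = 4.13×10^-9 T.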